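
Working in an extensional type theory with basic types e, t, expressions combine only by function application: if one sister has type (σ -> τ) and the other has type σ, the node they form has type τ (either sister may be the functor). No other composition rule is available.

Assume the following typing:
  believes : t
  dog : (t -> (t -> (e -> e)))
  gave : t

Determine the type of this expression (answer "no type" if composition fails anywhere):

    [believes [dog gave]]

[dog gave]: functor dog : (t -> (t -> (e -> e))), argument gave : t; result (t -> (e -> e)).
[believes [dog gave]]: functor [dog gave] : (t -> (e -> e)), argument believes : t; result (e -> e).

(e -> e)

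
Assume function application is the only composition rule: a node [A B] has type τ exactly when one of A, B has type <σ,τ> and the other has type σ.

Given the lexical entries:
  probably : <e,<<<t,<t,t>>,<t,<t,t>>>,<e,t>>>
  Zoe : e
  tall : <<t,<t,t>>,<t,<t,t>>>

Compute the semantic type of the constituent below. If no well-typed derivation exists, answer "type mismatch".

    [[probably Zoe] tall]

<e,t>

[probably Zoe]: functor probably : <e,<<<t,<t,t>>,<t,<t,t>>>,<e,t>>>, argument Zoe : e; result <<<t,<t,t>>,<t,<t,t>>>,<e,t>>.
[[probably Zoe] tall]: functor [probably Zoe] : <<<t,<t,t>>,<t,<t,t>>>,<e,t>>, argument tall : <<t,<t,t>>,<t,<t,t>>>; result <e,t>.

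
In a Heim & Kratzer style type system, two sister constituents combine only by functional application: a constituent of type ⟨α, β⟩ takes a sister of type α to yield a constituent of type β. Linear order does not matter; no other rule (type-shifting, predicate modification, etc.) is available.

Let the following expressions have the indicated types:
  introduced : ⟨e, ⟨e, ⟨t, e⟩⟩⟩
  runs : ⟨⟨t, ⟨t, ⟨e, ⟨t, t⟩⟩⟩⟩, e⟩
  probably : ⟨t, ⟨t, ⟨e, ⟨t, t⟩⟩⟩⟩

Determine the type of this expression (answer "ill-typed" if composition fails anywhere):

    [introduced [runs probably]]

At [runs probably], runs : ⟨⟨t, ⟨t, ⟨e, ⟨t, t⟩⟩⟩⟩, e⟩ takes probably : ⟨t, ⟨t, ⟨e, ⟨t, t⟩⟩⟩⟩, giving e.
At [introduced [runs probably]], introduced : ⟨e, ⟨e, ⟨t, e⟩⟩⟩ takes [runs probably] : e, giving ⟨e, ⟨t, e⟩⟩.

⟨e, ⟨t, e⟩⟩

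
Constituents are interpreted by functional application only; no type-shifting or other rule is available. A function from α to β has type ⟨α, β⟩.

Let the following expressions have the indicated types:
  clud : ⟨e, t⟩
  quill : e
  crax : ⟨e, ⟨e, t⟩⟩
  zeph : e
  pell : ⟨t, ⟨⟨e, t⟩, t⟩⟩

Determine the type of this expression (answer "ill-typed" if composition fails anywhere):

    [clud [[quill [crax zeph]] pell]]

[crax zeph]: crax is ⟨e, ⟨e, t⟩⟩, zeph is e; result ⟨e, t⟩.
[quill [crax zeph]]: [crax zeph] is ⟨e, t⟩, quill is e; result t.
[[quill [crax zeph]] pell]: pell is ⟨t, ⟨⟨e, t⟩, t⟩⟩, [quill [crax zeph]] is t; result ⟨⟨e, t⟩, t⟩.
[clud [[quill [crax zeph]] pell]]: [[quill [crax zeph]] pell] is ⟨⟨e, t⟩, t⟩, clud is ⟨e, t⟩; result t.

t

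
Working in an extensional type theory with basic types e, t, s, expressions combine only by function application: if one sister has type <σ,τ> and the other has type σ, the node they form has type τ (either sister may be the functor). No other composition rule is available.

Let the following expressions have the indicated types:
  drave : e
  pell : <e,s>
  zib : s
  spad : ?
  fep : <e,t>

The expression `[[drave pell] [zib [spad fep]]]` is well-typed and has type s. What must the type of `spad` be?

For [[drave pell] [zib [spad fep]]] to have type s with [drave pell] of type s, [zib [spad fep]] must be the function: [zib [spad fep]] : <s,s>.
For [zib [spad fep]] to have type <s,s> with zib of type s, [spad fep] must be the function: [spad fep] : <s,<s,s>>.
For [spad fep] to have type <s,<s,s>> with fep of type <e,t>, spad must be the function: spad : <<e,t>,<s,<s,s>>>.

<<e,t>,<s,<s,s>>>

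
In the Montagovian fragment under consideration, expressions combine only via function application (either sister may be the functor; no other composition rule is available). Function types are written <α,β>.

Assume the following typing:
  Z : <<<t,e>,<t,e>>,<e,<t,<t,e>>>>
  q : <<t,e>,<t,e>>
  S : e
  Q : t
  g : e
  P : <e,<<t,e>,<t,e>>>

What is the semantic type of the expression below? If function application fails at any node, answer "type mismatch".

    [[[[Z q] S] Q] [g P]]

[Z q] — Z of type <<<t,e>,<t,e>>,<e,<t,<t,e>>>> combines with q of type <<t,e>,<t,e>>: type <e,<t,<t,e>>>.
[[Z q] S] — [Z q] of type <e,<t,<t,e>>> combines with S of type e: type <t,<t,e>>.
[[[Z q] S] Q] — [[Z q] S] of type <t,<t,e>> combines with Q of type t: type <t,e>.
[g P] — P of type <e,<<t,e>,<t,e>>> combines with g of type e: type <<t,e>,<t,e>>.
[[[[Z q] S] Q] [g P]] — [g P] of type <<t,e>,<t,e>> combines with [[[Z q] S] Q] of type <t,e>: type <t,e>.

<t,e>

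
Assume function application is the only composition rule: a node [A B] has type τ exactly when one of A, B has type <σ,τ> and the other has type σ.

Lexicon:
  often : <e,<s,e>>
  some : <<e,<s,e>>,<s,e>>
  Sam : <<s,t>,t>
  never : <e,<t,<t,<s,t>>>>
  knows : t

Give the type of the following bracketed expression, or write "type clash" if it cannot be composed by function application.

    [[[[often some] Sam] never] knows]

At [often some], some : <<e,<s,e>>,<s,e>> takes often : <e,<s,e>>, giving <s,e>.
At [[often some] Sam]: neither <s,e> nor <<s,t>,t> can take the other as argument; the node is ill-typed.

type clash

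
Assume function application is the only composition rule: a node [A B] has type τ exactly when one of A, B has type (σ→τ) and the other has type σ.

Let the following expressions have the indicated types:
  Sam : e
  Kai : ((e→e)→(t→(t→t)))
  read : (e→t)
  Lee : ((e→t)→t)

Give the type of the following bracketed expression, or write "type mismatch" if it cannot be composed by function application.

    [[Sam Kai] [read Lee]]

[Sam Kai]: e and ((e→e)→(t→(t→t))) cannot combine by function application — type clash.

type mismatch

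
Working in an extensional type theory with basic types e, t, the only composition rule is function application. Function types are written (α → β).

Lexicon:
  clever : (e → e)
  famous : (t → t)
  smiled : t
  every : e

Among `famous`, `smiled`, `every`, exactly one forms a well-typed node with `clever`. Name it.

every

famous : (t → t) — clever needs e; famous needs t; neither fits.
smiled : t — clever needs e; smiled needs nothing (atomic); neither fits.
every — combines: clever : (e → e) takes every : e as argument, giving e.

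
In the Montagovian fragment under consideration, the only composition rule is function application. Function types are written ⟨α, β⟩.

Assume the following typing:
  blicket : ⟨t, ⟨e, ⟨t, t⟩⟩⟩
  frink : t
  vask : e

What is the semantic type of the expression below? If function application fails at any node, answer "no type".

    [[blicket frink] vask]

⟨t, t⟩

At [blicket frink], blicket : ⟨t, ⟨e, ⟨t, t⟩⟩⟩ takes frink : t, giving ⟨e, ⟨t, t⟩⟩.
At [[blicket frink] vask], [blicket frink] : ⟨e, ⟨t, t⟩⟩ takes vask : e, giving ⟨t, t⟩.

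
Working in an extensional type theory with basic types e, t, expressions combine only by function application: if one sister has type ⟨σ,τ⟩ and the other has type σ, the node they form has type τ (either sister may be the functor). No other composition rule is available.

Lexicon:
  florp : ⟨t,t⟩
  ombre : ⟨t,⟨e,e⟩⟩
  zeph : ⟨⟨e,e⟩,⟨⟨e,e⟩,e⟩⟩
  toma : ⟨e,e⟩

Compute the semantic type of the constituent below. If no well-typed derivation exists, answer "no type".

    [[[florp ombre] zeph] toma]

no type

[florp ombre]: ⟨t,t⟩ and ⟨t,⟨e,e⟩⟩ cannot combine by function application — type clash.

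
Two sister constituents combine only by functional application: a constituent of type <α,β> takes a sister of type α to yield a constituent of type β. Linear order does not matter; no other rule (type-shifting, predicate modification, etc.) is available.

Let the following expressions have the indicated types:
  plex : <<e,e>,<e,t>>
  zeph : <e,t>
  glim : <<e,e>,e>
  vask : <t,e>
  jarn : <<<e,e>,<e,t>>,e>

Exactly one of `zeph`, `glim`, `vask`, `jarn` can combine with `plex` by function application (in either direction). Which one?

zeph : <e,t> — plex needs <e,e>; zeph needs e; neither fits.
glim : <<e,e>,e> — plex needs <e,e>; glim needs <e,e>; neither fits.
vask : <t,e> — plex needs <e,e>; vask needs t; neither fits.
jarn — combines: jarn : <<<e,e>,<e,t>>,e> takes plex : <<e,e>,<e,t>> as argument, giving e.

jarn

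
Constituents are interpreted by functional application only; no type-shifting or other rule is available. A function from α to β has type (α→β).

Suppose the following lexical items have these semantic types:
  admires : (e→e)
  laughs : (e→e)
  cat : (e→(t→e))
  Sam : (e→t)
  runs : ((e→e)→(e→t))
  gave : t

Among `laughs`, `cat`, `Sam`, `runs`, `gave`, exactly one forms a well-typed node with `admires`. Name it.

runs

laughs : (e→e) — does not combine with admires.
cat : (e→(t→e)) — does not combine with admires.
Sam : (e→t) — does not combine with admires.
runs — combines: runs : ((e→e)→(e→t)) takes admires : (e→e) as argument, giving (e→t).
gave : t — does not combine with admires.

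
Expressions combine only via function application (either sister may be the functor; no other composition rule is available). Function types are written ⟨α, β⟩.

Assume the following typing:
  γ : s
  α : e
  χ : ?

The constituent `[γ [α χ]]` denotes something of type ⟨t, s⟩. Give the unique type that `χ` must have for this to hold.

⟨e, ⟨s, ⟨t, s⟩⟩⟩

[γ [α χ]] must have type ⟨t, s⟩. The sister γ has type s; that is not a function onto ⟨t, s⟩, so [α χ] must be the functor, of type ⟨s, ⟨t, s⟩⟩.
[α χ] must have type ⟨s, ⟨t, s⟩⟩. The sister α has type e; that is not a function onto ⟨s, ⟨t, s⟩⟩, so χ must be the functor, of type ⟨e, ⟨s, ⟨t, s⟩⟩⟩.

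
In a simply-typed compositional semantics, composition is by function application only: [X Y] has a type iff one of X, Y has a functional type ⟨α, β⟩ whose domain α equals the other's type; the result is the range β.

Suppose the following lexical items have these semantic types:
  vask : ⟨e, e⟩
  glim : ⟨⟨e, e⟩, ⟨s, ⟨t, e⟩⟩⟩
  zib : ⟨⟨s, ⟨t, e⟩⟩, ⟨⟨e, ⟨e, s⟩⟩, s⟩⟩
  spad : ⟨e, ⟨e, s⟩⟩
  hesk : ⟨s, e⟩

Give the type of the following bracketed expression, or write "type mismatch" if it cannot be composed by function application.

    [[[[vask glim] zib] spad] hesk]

e

[vask glim] — glim of type ⟨⟨e, e⟩, ⟨s, ⟨t, e⟩⟩⟩ combines with vask of type ⟨e, e⟩: type ⟨s, ⟨t, e⟩⟩.
[[vask glim] zib] — zib of type ⟨⟨s, ⟨t, e⟩⟩, ⟨⟨e, ⟨e, s⟩⟩, s⟩⟩ combines with [vask glim] of type ⟨s, ⟨t, e⟩⟩: type ⟨⟨e, ⟨e, s⟩⟩, s⟩.
[[[vask glim] zib] spad] — [[vask glim] zib] of type ⟨⟨e, ⟨e, s⟩⟩, s⟩ combines with spad of type ⟨e, ⟨e, s⟩⟩: type s.
[[[[vask glim] zib] spad] hesk] — hesk of type ⟨s, e⟩ combines with [[[vask glim] zib] spad] of type s: type e.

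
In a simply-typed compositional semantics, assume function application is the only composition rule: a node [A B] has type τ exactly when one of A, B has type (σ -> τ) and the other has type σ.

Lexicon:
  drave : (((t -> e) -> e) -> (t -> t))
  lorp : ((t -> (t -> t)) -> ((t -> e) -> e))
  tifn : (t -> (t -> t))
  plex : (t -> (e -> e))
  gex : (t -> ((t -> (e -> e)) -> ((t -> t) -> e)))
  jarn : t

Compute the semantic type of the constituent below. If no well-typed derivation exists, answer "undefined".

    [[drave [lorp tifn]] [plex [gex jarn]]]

e

[lorp tifn]: ((t -> (t -> t)) -> ((t -> e) -> e)) applied to (t -> (t -> t)) yields ((t -> e) -> e).
[drave [lorp tifn]]: (((t -> e) -> e) -> (t -> t)) applied to ((t -> e) -> e) yields (t -> t).
[gex jarn]: (t -> ((t -> (e -> e)) -> ((t -> t) -> e))) applied to t yields ((t -> (e -> e)) -> ((t -> t) -> e)).
[plex [gex jarn]]: ((t -> (e -> e)) -> ((t -> t) -> e)) applied to (t -> (e -> e)) yields ((t -> t) -> e).
[[drave [lorp tifn]] [plex [gex jarn]]]: ((t -> t) -> e) applied to (t -> t) yields e.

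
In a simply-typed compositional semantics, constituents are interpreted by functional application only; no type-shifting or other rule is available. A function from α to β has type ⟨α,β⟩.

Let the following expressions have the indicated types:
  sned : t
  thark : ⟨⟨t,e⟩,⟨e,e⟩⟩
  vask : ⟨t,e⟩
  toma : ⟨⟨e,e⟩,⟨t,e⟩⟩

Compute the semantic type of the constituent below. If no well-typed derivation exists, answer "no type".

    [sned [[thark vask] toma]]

e

[thark vask]: ⟨⟨t,e⟩,⟨e,e⟩⟩ applied to ⟨t,e⟩ yields ⟨e,e⟩.
[[thark vask] toma]: ⟨⟨e,e⟩,⟨t,e⟩⟩ applied to ⟨e,e⟩ yields ⟨t,e⟩.
[sned [[thark vask] toma]]: ⟨t,e⟩ applied to t yields e.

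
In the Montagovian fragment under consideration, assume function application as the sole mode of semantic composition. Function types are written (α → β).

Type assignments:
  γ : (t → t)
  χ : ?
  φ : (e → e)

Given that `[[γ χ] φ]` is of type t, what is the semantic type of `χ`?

[[γ χ] φ] is required to be t. φ : (e → e) cannot yield t as functor, so [γ χ] : ((e → e) → t).
[γ χ] is required to be ((e → e) → t). γ : (t → t) cannot yield ((e → e) → t) as functor, so χ : ((t → t) → ((e → e) → t)).

((t → t) → ((e → e) → t))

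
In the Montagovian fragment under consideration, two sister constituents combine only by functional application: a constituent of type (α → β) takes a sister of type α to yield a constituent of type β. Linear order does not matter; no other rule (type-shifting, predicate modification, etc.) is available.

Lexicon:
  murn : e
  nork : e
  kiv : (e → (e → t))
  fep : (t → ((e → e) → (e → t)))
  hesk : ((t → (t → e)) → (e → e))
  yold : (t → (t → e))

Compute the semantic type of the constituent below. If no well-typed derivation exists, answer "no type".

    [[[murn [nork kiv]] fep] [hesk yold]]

At [nork kiv], kiv : (e → (e → t)) takes nork : e, giving (e → t).
At [murn [nork kiv]], [nork kiv] : (e → t) takes murn : e, giving t.
At [[murn [nork kiv]] fep], fep : (t → ((e → e) → (e → t))) takes [murn [nork kiv]] : t, giving ((e → e) → (e → t)).
At [hesk yold], hesk : ((t → (t → e)) → (e → e)) takes yold : (t → (t → e)), giving (e → e).
At [[[murn [nork kiv]] fep] [hesk yold]], [[murn [nork kiv]] fep] : ((e → e) → (e → t)) takes [hesk yold] : (e → e), giving (e → t).

(e → t)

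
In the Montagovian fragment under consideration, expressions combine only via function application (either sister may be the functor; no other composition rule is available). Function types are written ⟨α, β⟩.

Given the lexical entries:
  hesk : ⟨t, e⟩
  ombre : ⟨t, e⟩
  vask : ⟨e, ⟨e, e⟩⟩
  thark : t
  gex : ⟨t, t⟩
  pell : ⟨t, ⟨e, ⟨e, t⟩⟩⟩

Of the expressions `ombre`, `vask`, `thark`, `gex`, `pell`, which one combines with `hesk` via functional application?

ombre : ⟨t, e⟩ — hesk needs t; ombre needs t; neither fits.
vask : ⟨e, ⟨e, e⟩⟩ — hesk needs t; vask needs e; neither fits.
thark — combines: hesk : ⟨t, e⟩ takes thark : t as argument, giving e.
gex : ⟨t, t⟩ — hesk needs t; gex needs t; neither fits.
pell : ⟨t, ⟨e, ⟨e, t⟩⟩⟩ — hesk needs t; pell needs t; neither fits.

thark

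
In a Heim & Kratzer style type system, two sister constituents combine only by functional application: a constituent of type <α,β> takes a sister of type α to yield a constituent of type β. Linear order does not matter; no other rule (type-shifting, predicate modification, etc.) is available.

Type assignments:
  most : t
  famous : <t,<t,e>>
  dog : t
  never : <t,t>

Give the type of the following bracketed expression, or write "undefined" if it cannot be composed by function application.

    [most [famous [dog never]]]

[dog never] — never of type <t,t> combines with dog of type t: type t.
[famous [dog never]] — famous of type <t,<t,e>> combines with [dog never] of type t: type <t,e>.
[most [famous [dog never]]] — [famous [dog never]] of type <t,e> combines with most of type t: type e.

e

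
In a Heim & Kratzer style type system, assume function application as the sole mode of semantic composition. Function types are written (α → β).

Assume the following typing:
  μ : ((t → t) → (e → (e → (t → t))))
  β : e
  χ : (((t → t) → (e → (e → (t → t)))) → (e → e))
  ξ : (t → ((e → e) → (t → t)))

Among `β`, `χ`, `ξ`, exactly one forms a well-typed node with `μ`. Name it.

χ

β : e — neither side's domain matches the other.
χ — combines: χ : (((t → t) → (e → (e → (t → t)))) → (e → e)) takes μ : ((t → t) → (e → (e → (t → t)))) as argument, giving (e → e).
ξ : (t → ((e → e) → (t → t))) — neither side's domain matches the other.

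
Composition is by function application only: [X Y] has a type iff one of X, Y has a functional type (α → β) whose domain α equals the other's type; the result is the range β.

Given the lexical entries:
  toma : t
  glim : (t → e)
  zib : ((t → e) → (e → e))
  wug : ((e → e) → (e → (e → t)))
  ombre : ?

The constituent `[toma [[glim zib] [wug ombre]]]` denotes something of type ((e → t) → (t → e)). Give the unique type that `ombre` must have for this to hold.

[toma [[glim zib] [wug ombre]]] is required to be ((e → t) → (t → e)). toma : t cannot yield ((e → t) → (t → e)) as functor, so [[glim zib] [wug ombre]] : (t → ((e → t) → (t → e))).
[[glim zib] [wug ombre]] is required to be (t → ((e → t) → (t → e))). [glim zib] : (e → e) cannot yield (t → ((e → t) → (t → e))) as functor, so [wug ombre] : ((e → e) → (t → ((e → t) → (t → e)))).
[wug ombre] is required to be ((e → e) → (t → ((e → t) → (t → e)))). wug : ((e → e) → (e → (e → t))) cannot yield ((e → e) → (t → ((e → t) → (t → e)))) as functor, so ombre : (((e → e) → (e → (e → t))) → ((e → e) → (t → ((e → t) → (t → e))))).

(((e → e) → (e → (e → t))) → ((e → e) → (t → ((e → t) → (t → e)))))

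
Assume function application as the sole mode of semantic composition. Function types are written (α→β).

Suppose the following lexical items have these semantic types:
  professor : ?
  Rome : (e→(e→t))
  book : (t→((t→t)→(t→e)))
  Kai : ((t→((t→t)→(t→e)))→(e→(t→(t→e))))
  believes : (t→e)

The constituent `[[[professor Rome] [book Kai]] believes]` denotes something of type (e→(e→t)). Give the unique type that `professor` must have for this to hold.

((e→(e→t))→((e→(t→(t→e)))→((t→e)→(e→(e→t)))))

At [[[professor Rome] [book Kai]] believes] (required: (e→(e→t))): believes is (t→e), which is not a function with range (e→(e→t)); hence [[professor Rome] [book Kai]] is the functor — type ((t→e)→(e→(e→t))).
At [[professor Rome] [book Kai]] (required: ((t→e)→(e→(e→t)))): [book Kai] is (e→(t→(t→e))), which is not a function with range ((t→e)→(e→(e→t))); hence [professor Rome] is the functor — type ((e→(t→(t→e)))→((t→e)→(e→(e→t)))).
At [professor Rome] (required: ((e→(t→(t→e)))→((t→e)→(e→(e→t))))): Rome is (e→(e→t)), which is not a function with range ((e→(t→(t→e)))→((t→e)→(e→(e→t)))); hence professor is the functor — type ((e→(e→t))→((e→(t→(t→e)))→((t→e)→(e→(e→t))))).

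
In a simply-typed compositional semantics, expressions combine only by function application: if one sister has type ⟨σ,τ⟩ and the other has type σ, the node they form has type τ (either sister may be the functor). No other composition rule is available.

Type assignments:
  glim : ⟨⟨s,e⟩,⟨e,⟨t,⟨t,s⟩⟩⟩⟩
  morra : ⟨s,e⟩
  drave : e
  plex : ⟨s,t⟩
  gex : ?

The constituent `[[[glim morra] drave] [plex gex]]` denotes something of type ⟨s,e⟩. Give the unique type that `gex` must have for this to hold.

At [[[glim morra] drave] [plex gex]] (required: ⟨s,e⟩): [[glim morra] drave] is ⟨t,⟨t,s⟩⟩, which is not a function with range ⟨s,e⟩; hence [plex gex] is the functor — type ⟨⟨t,⟨t,s⟩⟩,⟨s,e⟩⟩.
At [plex gex] (required: ⟨⟨t,⟨t,s⟩⟩,⟨s,e⟩⟩): plex is ⟨s,t⟩, which is not a function with range ⟨⟨t,⟨t,s⟩⟩,⟨s,e⟩⟩; hence gex is the functor — type ⟨⟨s,t⟩,⟨⟨t,⟨t,s⟩⟩,⟨s,e⟩⟩⟩.

⟨⟨s,t⟩,⟨⟨t,⟨t,s⟩⟩,⟨s,e⟩⟩⟩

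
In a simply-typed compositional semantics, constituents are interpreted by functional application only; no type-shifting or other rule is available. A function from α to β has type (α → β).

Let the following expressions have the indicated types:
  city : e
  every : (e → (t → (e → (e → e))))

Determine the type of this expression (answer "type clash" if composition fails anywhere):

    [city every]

[city every] — every of type (e → (t → (e → (e → e)))) combines with city of type e: type (t → (e → (e → e))).

(t → (e → (e → e)))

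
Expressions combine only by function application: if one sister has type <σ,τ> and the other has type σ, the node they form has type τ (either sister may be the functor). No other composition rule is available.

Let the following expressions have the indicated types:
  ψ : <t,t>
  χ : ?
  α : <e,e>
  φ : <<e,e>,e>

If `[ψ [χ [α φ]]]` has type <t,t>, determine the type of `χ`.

<e,<<t,t>,<t,t>>>

For [ψ [χ [α φ]]] to have type <t,t> with ψ of type <t,t>, [χ [α φ]] must be the function: [χ [α φ]] : <<t,t>,<t,t>>.
For [χ [α φ]] to have type <<t,t>,<t,t>> with [α φ] of type e, χ must be the function: χ : <e,<<t,t>,<t,t>>>.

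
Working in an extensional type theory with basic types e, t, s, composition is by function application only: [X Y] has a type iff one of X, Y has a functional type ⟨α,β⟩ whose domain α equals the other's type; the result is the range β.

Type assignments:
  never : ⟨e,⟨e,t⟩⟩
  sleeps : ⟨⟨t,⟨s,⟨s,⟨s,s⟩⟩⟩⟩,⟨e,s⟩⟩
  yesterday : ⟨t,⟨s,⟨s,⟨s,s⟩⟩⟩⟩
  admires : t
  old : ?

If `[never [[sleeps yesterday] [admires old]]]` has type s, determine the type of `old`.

⟨t,⟨⟨e,s⟩,⟨⟨e,⟨e,t⟩⟩,s⟩⟩⟩

[never [[sleeps yesterday] [admires old]]] must have type s. The sister never has type ⟨e,⟨e,t⟩⟩; that is not a function onto s, so [[sleeps yesterday] [admires old]] must be the functor, of type ⟨⟨e,⟨e,t⟩⟩,s⟩.
[[sleeps yesterday] [admires old]] must have type ⟨⟨e,⟨e,t⟩⟩,s⟩. The sister [sleeps yesterday] has type ⟨e,s⟩; that is not a function onto ⟨⟨e,⟨e,t⟩⟩,s⟩, so [admires old] must be the functor, of type ⟨⟨e,s⟩,⟨⟨e,⟨e,t⟩⟩,s⟩⟩.
[admires old] must have type ⟨⟨e,s⟩,⟨⟨e,⟨e,t⟩⟩,s⟩⟩. The sister admires has type t; that is not a function onto ⟨⟨e,s⟩,⟨⟨e,⟨e,t⟩⟩,s⟩⟩, so old must be the functor, of type ⟨t,⟨⟨e,s⟩,⟨⟨e,⟨e,t⟩⟩,s⟩⟩⟩.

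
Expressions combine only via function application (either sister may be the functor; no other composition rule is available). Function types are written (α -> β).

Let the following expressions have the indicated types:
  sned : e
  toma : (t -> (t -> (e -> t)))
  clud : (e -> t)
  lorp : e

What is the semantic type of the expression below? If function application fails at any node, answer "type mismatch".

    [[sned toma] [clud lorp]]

type mismatch

[sned toma]: e with (t -> (t -> (e -> t))) — neither is a function whose domain matches the other; composition fails here.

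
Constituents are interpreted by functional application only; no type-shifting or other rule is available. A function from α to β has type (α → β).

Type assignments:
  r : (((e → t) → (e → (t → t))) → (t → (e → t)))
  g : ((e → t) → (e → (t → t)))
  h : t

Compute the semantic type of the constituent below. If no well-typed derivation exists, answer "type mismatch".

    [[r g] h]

(e → t)

[r g]: (((e → t) → (e → (t → t))) → (t → (e → t))) applied to ((e → t) → (e → (t → t))) yields (t → (e → t)).
[[r g] h]: (t → (e → t)) applied to t yields (e → t).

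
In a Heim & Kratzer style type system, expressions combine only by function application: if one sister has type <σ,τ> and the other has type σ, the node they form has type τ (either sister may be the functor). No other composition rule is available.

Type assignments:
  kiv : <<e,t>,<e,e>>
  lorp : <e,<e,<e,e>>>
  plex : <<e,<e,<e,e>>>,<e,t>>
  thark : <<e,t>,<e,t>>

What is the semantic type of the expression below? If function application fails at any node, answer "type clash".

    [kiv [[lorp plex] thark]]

[lorp plex]: functor plex : <<e,<e,<e,e>>>,<e,t>>, argument lorp : <e,<e,<e,e>>>; result <e,t>.
[[lorp plex] thark]: functor thark : <<e,t>,<e,t>>, argument [lorp plex] : <e,t>; result <e,t>.
[kiv [[lorp plex] thark]]: functor kiv : <<e,t>,<e,e>>, argument [[lorp plex] thark] : <e,t>; result <e,e>.

<e,e>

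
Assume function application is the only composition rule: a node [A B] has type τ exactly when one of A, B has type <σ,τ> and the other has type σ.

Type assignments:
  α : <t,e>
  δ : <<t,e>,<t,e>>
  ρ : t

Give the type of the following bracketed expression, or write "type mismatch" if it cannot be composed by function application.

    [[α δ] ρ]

At [α δ], δ : <<t,e>,<t,e>> takes α : <t,e>, giving <t,e>.
At [[α δ] ρ], [α δ] : <t,e> takes ρ : t, giving e.

e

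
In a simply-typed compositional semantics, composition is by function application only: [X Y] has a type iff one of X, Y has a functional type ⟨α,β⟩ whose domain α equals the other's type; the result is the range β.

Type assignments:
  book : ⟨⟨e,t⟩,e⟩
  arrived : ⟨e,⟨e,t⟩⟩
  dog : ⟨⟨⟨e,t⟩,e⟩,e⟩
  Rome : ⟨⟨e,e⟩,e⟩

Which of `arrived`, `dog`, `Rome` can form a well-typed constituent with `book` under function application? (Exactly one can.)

arrived : ⟨e,⟨e,t⟩⟩ — book needs ⟨e,t⟩; arrived needs e; neither fits.
dog — combines: dog : ⟨⟨⟨e,t⟩,e⟩,e⟩ takes book : ⟨⟨e,t⟩,e⟩ as argument, giving e.
Rome : ⟨⟨e,e⟩,e⟩ — book needs ⟨e,t⟩; Rome needs ⟨e,e⟩; neither fits.

dog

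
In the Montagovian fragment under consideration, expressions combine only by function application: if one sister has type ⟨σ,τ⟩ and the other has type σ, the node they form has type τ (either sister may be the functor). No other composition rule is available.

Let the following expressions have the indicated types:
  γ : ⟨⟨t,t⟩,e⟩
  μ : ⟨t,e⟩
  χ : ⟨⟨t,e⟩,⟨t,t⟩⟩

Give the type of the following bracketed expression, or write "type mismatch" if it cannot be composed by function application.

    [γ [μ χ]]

e

[μ χ]: functor χ : ⟨⟨t,e⟩,⟨t,t⟩⟩, argument μ : ⟨t,e⟩; result ⟨t,t⟩.
[γ [μ χ]]: functor γ : ⟨⟨t,t⟩,e⟩, argument [μ χ] : ⟨t,t⟩; result e.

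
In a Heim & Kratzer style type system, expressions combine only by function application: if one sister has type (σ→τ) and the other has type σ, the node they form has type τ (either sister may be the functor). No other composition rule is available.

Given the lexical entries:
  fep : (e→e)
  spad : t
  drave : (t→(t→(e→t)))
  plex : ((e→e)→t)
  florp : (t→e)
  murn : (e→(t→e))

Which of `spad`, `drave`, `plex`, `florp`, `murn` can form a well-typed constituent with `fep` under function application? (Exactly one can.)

spad : t — fep needs e; spad needs nothing (atomic); neither fits.
drave : (t→(t→(e→t))) — fep needs e; drave needs t; neither fits.
plex — combines: plex : ((e→e)→t) takes fep : (e→e) as argument, giving t.
florp : (t→e) — fep needs e; florp needs t; neither fits.
murn : (e→(t→e)) — fep needs e; murn needs e; neither fits.

plex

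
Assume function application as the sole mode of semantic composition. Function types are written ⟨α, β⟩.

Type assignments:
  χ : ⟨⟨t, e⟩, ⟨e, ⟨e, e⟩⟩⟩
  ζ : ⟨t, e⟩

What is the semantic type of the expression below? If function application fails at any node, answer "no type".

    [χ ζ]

⟨e, ⟨e, e⟩⟩

[χ ζ] — χ of type ⟨⟨t, e⟩, ⟨e, ⟨e, e⟩⟩⟩ combines with ζ of type ⟨t, e⟩: type ⟨e, ⟨e, e⟩⟩.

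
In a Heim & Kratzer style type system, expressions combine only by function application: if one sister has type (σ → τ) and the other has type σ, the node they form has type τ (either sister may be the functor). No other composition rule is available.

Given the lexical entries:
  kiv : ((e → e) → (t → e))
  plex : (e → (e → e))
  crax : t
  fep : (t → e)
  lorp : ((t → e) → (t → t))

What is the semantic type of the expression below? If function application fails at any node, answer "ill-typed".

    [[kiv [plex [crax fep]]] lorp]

(t → t)

[crax fep]: fep is (t → e), crax is t; result e.
[plex [crax fep]]: plex is (e → (e → e)), [crax fep] is e; result (e → e).
[kiv [plex [crax fep]]]: kiv is ((e → e) → (t → e)), [plex [crax fep]] is (e → e); result (t → e).
[[kiv [plex [crax fep]]] lorp]: lorp is ((t → e) → (t → t)), [kiv [plex [crax fep]]] is (t → e); result (t → t).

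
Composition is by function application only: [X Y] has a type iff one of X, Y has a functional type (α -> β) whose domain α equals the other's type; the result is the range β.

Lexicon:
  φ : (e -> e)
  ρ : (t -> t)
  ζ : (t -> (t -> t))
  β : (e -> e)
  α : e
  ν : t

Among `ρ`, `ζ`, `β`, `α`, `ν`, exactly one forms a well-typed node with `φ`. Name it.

α

ρ : (t -> t) — φ needs e; ρ needs t; neither fits.
ζ : (t -> (t -> t)) — φ needs e; ζ needs t; neither fits.
β : (e -> e) — φ needs e; β needs e; neither fits.
α — combines: φ : (e -> e) takes α : e as argument, giving e.
ν : t — φ needs e; ν needs nothing (atomic); neither fits.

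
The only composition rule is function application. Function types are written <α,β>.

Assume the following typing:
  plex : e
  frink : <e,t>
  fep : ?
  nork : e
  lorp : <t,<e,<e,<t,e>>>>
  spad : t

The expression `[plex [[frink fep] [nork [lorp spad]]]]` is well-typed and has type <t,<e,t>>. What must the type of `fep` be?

For [plex [[frink fep] [nork [lorp spad]]]] to have type <t,<e,t>> with plex of type e, [[frink fep] [nork [lorp spad]]] must be the function: [[frink fep] [nork [lorp spad]]] : <e,<t,<e,t>>>.
For [[frink fep] [nork [lorp spad]]] to have type <e,<t,<e,t>>> with [nork [lorp spad]] of type <e,<t,e>>, [frink fep] must be the function: [frink fep] : <<e,<t,e>>,<e,<t,<e,t>>>>.
For [frink fep] to have type <<e,<t,e>>,<e,<t,<e,t>>>> with frink of type <e,t>, fep must be the function: fep : <<e,t>,<<e,<t,e>>,<e,<t,<e,t>>>>>.

<<e,t>,<<e,<t,e>>,<e,<t,<e,t>>>>>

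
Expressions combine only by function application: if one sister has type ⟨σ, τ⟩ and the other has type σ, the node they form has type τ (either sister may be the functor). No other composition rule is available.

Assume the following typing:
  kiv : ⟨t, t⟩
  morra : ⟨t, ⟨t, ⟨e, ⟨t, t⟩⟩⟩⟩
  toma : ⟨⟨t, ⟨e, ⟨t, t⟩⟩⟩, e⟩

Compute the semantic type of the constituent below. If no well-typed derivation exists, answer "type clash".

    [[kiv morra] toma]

type clash

At [kiv morra]: neither ⟨t, t⟩ nor ⟨t, ⟨t, ⟨e, ⟨t, t⟩⟩⟩⟩ can take the other as argument; the node is ill-typed.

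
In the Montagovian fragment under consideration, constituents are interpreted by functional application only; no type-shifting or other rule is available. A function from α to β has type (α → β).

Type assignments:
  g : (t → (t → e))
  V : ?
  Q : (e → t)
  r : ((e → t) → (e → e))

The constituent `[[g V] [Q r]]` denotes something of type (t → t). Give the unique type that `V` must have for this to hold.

At [[g V] [Q r]] (required: (t → t)): [Q r] is (e → e), which is not a function with range (t → t); hence [g V] is the functor — type ((e → e) → (t → t)).
At [g V] (required: ((e → e) → (t → t))): g is (t → (t → e)), which is not a function with range ((e → e) → (t → t)); hence V is the functor — type ((t → (t → e)) → ((e → e) → (t → t))).

((t → (t → e)) → ((e → e) → (t → t)))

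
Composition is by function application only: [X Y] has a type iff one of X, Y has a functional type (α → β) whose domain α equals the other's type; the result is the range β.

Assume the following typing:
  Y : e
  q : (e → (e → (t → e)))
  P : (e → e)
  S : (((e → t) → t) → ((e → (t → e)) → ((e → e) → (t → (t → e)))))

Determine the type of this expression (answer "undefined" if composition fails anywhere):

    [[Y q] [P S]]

[Y q]: functor q : (e → (e → (t → e))), argument Y : e; result (e → (t → e)).
[P S]: (e → e) with (((e → t) → t) → ((e → (t → e)) → ((e → e) → (t → (t → e))))) — neither is a function whose domain matches the other; composition fails here.

undefined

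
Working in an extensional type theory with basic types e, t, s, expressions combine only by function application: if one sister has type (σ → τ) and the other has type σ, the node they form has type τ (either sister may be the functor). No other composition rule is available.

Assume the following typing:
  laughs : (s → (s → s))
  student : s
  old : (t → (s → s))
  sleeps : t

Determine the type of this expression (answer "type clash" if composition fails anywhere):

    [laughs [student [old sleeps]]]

(s → s)

[old sleeps]: functor old : (t → (s → s)), argument sleeps : t; result (s → s).
[student [old sleeps]]: functor [old sleeps] : (s → s), argument student : s; result s.
[laughs [student [old sleeps]]]: functor laughs : (s → (s → s)), argument [student [old sleeps]] : s; result (s → s).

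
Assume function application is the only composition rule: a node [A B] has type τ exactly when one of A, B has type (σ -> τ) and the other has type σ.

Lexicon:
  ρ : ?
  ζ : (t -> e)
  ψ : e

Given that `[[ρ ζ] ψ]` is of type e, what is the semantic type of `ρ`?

At [[ρ ζ] ψ] (required: e): ψ is e, which is not a function with range e; hence [ρ ζ] is the functor — type (e -> e).
At [ρ ζ] (required: (e -> e)): ζ is (t -> e), which is not a function with range (e -> e); hence ρ is the functor — type ((t -> e) -> (e -> e)).

((t -> e) -> (e -> e))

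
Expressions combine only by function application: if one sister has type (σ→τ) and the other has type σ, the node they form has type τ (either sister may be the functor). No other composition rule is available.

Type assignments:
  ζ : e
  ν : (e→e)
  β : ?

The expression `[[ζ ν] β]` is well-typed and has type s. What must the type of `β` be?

For [[ζ ν] β] to have type s with [ζ ν] of type e, β must be the function: β : (e→s).

(e→s)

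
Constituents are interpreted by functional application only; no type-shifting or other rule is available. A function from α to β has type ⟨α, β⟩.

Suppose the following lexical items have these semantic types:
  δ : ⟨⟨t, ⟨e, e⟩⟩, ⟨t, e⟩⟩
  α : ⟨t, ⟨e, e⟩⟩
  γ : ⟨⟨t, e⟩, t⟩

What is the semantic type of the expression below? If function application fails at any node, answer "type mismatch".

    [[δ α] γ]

[δ α]: δ is ⟨⟨t, ⟨e, e⟩⟩, ⟨t, e⟩⟩, α is ⟨t, ⟨e, e⟩⟩; result ⟨t, e⟩.
[[δ α] γ]: γ is ⟨⟨t, e⟩, t⟩, [δ α] is ⟨t, e⟩; result t.

t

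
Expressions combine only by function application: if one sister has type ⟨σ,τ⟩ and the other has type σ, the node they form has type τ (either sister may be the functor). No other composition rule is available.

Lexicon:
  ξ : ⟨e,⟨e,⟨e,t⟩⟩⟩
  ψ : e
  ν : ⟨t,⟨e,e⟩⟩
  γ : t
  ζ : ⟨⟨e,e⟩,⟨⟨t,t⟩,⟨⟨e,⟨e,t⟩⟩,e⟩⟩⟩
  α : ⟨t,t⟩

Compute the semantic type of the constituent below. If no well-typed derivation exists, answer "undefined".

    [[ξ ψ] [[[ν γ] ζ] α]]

e

[ξ ψ]: ⟨e,⟨e,⟨e,t⟩⟩⟩ applied to e yields ⟨e,⟨e,t⟩⟩.
[ν γ]: ⟨t,⟨e,e⟩⟩ applied to t yields ⟨e,e⟩.
[[ν γ] ζ]: ⟨⟨e,e⟩,⟨⟨t,t⟩,⟨⟨e,⟨e,t⟩⟩,e⟩⟩⟩ applied to ⟨e,e⟩ yields ⟨⟨t,t⟩,⟨⟨e,⟨e,t⟩⟩,e⟩⟩.
[[[ν γ] ζ] α]: ⟨⟨t,t⟩,⟨⟨e,⟨e,t⟩⟩,e⟩⟩ applied to ⟨t,t⟩ yields ⟨⟨e,⟨e,t⟩⟩,e⟩.
[[ξ ψ] [[[ν γ] ζ] α]]: ⟨⟨e,⟨e,t⟩⟩,e⟩ applied to ⟨e,⟨e,t⟩⟩ yields e.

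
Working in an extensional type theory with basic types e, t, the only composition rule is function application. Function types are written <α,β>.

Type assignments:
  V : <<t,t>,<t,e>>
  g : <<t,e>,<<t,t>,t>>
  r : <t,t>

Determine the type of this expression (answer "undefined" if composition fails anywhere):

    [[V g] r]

At [V g]: neither <<t,t>,<t,e>> nor <<t,e>,<<t,t>,t>> can take the other as argument; the node is ill-typed.

undefined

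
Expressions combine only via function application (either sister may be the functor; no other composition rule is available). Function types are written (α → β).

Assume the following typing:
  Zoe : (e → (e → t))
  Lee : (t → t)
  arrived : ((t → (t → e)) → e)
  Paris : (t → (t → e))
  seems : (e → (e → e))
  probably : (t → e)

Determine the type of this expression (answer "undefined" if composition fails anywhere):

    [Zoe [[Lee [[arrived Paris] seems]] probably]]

[arrived Paris]: arrived is ((t → (t → e)) → e), Paris is (t → (t → e)); result e.
[[arrived Paris] seems]: seems is (e → (e → e)), [arrived Paris] is e; result (e → e).
At [Lee [[arrived Paris] seems]]: neither (t → t) nor (e → e) can take the other as argument; the node is ill-typed.

undefined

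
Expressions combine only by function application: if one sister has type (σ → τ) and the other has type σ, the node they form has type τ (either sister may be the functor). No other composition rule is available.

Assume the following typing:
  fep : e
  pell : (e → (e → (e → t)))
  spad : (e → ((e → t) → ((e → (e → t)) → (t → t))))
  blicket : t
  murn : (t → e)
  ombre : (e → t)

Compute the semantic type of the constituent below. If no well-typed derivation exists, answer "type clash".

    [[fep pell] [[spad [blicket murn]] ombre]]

(t → t)

[fep pell]: (e → (e → (e → t))) applied to e yields (e → (e → t)).
[blicket murn]: (t → e) applied to t yields e.
[spad [blicket murn]]: (e → ((e → t) → ((e → (e → t)) → (t → t)))) applied to e yields ((e → t) → ((e → (e → t)) → (t → t))).
[[spad [blicket murn]] ombre]: ((e → t) → ((e → (e → t)) → (t → t))) applied to (e → t) yields ((e → (e → t)) → (t → t)).
[[fep pell] [[spad [blicket murn]] ombre]]: ((e → (e → t)) → (t → t)) applied to (e → (e → t)) yields (t → t).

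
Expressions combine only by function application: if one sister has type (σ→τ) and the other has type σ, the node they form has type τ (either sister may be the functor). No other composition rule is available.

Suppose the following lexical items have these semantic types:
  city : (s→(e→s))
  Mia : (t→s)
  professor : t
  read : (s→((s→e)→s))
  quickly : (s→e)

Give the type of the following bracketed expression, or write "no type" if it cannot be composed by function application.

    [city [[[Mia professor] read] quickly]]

(e→s)

[Mia professor] — Mia of type (t→s) combines with professor of type t: type s.
[[Mia professor] read] — read of type (s→((s→e)→s)) combines with [Mia professor] of type s: type ((s→e)→s).
[[[Mia professor] read] quickly] — [[Mia professor] read] of type ((s→e)→s) combines with quickly of type (s→e): type s.
[city [[[Mia professor] read] quickly]] — city of type (s→(e→s)) combines with [[[Mia professor] read] quickly] of type s: type (e→s).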